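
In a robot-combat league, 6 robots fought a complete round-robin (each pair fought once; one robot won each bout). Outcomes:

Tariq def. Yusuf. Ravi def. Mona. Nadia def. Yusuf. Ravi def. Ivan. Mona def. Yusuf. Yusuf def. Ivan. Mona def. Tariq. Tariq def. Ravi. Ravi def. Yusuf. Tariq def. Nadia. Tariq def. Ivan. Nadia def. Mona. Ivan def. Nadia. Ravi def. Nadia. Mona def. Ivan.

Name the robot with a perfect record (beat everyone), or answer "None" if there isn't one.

Highest win total is Tariq with 4 (out of 5 possible).
Tariq lost to Mona, so no robot went undefeated.

None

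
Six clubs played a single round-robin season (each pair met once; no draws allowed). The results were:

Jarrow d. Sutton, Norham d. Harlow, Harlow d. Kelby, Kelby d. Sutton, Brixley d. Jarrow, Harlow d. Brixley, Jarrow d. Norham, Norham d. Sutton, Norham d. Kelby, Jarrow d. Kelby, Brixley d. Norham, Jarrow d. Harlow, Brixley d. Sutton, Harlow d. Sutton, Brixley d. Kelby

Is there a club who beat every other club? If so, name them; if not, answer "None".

Highest win total is Jarrow with 4 (out of 5 possible).
Jarrow lost to Brixley, so no club went undefeated.

None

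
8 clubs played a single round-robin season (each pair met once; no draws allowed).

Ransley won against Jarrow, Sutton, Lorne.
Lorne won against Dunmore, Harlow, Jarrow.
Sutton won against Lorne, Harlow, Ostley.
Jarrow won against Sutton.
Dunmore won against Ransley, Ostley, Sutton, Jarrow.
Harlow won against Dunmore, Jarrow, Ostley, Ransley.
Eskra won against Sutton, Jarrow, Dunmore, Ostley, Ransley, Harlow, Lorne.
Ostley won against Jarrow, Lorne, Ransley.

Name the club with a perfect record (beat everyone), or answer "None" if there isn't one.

Eskra has 7 wins out of 7 opponents — a perfect record.

Eskra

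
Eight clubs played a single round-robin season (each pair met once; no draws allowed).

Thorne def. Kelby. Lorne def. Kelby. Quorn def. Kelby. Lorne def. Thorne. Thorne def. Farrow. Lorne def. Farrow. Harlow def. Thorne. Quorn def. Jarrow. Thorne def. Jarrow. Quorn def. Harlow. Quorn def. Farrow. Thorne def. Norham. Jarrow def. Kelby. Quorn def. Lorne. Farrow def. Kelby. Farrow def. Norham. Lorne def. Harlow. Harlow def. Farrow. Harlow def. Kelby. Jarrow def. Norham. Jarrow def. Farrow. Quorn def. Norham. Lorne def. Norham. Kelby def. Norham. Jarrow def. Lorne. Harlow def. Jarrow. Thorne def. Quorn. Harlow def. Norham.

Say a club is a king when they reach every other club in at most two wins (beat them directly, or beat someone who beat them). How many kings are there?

Harlow reaches everyone (king).
Jarrow cannot reach Quorn in two steps.
Farrow cannot reach Harlow, Jarrow, Lorne, Quorn, Thorne in two steps.
Lorne reaches everyone (king).
Quorn reaches everyone (king).
Norham cannot reach Harlow, Jarrow, Farrow, Lorne, Quorn, Thorne, Kelby in two steps.
Thorne reaches everyone (king).
Kelby cannot reach Harlow, Jarrow, Farrow, Lorne, Quorn, Thorne in two steps.
Kings: Harlow, Lorne, Quorn, Thorne — 4.

4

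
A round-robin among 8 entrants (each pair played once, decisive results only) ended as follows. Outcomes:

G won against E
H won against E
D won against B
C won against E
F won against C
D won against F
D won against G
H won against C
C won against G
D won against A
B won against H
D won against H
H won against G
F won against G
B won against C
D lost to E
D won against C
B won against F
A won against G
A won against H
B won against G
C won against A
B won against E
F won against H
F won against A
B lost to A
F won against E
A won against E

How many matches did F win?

5

F's results: beat A, C, E, G, H; lost to B, D.
That is 5 wins.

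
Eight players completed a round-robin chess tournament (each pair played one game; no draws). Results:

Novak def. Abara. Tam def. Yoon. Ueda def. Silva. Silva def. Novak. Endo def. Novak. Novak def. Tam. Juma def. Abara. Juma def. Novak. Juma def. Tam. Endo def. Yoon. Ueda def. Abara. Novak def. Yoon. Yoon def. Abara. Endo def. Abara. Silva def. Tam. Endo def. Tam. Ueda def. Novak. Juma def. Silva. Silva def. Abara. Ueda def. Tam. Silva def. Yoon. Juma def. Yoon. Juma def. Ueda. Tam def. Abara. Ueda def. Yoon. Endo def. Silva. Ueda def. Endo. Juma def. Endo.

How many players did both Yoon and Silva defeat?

Yoon beat: Abara.
Silva beat: Abara, Yoon, Novak, Tam.
Both beat: Abara — 1.

1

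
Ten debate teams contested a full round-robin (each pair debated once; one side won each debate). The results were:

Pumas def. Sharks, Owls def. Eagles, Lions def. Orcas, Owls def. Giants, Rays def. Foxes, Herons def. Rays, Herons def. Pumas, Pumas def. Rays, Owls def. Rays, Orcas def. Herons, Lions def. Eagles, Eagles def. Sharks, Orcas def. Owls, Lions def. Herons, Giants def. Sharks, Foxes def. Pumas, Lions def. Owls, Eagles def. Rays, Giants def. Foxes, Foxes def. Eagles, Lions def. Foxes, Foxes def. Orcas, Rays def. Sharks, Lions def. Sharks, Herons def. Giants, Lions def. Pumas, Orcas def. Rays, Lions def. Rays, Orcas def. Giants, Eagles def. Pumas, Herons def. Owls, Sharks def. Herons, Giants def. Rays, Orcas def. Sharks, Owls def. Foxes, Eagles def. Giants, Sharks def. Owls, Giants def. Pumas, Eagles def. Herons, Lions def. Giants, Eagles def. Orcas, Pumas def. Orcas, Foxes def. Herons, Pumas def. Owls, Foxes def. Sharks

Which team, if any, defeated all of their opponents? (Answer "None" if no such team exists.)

Lions

Lions has 9 wins out of 9 opponents — a perfect record.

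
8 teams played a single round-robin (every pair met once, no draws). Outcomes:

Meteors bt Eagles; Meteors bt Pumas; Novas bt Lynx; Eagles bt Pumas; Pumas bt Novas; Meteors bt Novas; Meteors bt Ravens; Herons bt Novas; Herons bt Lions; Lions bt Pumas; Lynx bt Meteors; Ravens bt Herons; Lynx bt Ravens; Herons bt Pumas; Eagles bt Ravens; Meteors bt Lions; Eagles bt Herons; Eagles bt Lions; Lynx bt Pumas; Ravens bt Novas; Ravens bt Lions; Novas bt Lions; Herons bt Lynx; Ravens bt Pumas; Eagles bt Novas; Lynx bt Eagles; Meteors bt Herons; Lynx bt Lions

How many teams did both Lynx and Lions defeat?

Lynx beat: Pumas, Meteors, Ravens, Eagles, Lions.
Lions beat: Pumas.
Both beat: Pumas — 1.

1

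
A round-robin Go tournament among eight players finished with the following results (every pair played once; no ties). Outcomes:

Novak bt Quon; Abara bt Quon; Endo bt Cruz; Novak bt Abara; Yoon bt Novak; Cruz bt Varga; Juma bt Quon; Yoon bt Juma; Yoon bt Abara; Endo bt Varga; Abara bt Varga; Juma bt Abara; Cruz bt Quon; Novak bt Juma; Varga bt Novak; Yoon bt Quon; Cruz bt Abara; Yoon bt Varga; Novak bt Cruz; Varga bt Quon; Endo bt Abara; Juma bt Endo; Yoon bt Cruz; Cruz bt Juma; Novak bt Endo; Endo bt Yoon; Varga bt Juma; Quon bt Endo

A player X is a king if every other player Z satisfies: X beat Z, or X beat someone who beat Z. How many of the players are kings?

3

Yoon reaches everyone (king).
Cruz cannot reach Yoon in two steps.
Endo reaches everyone (king).
Quon cannot reach Novak, Juma in two steps.
Novak reaches everyone (king).
Juma cannot reach Novak in two steps.
Varga cannot reach Yoon in two steps.
Abara cannot reach Yoon, Cruz in two steps.
Kings: Yoon, Endo, Novak — 3.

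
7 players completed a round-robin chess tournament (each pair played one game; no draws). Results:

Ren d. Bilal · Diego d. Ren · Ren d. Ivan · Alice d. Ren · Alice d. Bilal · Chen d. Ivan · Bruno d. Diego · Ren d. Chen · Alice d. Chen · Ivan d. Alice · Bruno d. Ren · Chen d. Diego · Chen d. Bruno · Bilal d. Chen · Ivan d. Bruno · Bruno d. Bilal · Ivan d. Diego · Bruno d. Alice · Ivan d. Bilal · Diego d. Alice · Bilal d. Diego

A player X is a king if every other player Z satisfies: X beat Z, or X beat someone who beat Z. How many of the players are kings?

Ivan reaches everyone (king).
Chen reaches everyone (king).
Bruno reaches everyone (king).
Ren reaches everyone (king).
Bilal reaches everyone (king).
Diego cannot reach Bruno in two steps.
Alice reaches everyone (king).
Kings: Ivan, Chen, Bruno, Ren, Bilal, Alice — 6.

6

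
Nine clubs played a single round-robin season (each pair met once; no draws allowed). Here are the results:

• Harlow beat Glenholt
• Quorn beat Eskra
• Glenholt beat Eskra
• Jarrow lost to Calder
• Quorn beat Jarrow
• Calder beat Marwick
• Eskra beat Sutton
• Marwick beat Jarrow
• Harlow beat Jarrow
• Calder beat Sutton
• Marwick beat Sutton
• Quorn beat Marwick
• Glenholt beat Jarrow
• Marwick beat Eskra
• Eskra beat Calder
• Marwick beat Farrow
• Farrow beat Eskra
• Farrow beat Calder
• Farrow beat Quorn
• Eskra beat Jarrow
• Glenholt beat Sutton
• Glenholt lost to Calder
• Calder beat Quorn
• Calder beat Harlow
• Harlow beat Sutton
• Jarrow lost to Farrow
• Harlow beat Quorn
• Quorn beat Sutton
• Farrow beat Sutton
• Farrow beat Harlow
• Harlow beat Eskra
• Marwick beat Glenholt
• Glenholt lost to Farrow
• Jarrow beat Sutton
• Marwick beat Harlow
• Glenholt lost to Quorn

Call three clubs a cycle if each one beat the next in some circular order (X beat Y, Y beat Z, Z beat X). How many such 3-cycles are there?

Win totals: Calder 6, Sutton 0, Glenholt 3, Jarrow 1, Farrow 7, Marwick 6, Quorn 5, Eskra 3, Harlow 5.
A club with w wins dominates both others in C(w,2) triples; summing gives 15 + 0 + 3 + 0 + 21 + 15 + 10 + 3 + 10 = 77 transitive triples.
Total triples C(9,3) = 84, so cyclic triples = 84 − 77 = 7.

7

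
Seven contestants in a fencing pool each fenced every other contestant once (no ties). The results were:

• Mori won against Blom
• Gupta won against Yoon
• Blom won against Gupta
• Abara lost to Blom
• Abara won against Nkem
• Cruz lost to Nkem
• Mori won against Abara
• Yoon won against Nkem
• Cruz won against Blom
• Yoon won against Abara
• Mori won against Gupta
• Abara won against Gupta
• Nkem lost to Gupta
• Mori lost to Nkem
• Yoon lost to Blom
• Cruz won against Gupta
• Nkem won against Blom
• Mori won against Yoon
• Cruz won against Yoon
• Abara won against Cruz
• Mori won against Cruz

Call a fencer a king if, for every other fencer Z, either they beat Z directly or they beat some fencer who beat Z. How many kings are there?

Yoon reaches everyone (king).
Blom cannot reach Mori in two steps.
Cruz cannot reach Mori in two steps.
Nkem reaches everyone (king).
Mori reaches everyone (king).
Abara reaches everyone (king).
Gupta reaches everyone (king).
Kings: Yoon, Nkem, Mori, Abara, Gupta — 5.

5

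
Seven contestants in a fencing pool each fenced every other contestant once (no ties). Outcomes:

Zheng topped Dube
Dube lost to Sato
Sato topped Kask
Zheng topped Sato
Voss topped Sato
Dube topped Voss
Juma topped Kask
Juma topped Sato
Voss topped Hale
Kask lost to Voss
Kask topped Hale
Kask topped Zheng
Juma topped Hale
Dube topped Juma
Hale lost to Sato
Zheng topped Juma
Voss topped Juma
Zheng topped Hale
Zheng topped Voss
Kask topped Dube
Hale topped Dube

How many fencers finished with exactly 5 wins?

Win totals: Juma 3, Dube 2, Kask 3, Voss 4, Sato 3, Zheng 5, Hale 1.
Exactly 5: Zheng — 1 fencer.

1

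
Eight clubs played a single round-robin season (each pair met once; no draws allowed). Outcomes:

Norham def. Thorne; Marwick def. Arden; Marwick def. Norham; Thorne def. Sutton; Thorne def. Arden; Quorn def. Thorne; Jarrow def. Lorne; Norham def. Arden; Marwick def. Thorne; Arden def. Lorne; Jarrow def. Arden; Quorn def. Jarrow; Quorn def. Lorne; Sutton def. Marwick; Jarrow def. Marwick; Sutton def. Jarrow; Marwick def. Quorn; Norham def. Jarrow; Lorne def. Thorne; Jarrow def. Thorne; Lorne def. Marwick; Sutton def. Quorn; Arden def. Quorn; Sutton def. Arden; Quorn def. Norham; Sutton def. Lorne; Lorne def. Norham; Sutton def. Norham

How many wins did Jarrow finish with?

4

Jarrow's results: beat Lorne, Marwick, Arden, Thorne; lost to Sutton, Quorn, Norham.
That is 4 wins.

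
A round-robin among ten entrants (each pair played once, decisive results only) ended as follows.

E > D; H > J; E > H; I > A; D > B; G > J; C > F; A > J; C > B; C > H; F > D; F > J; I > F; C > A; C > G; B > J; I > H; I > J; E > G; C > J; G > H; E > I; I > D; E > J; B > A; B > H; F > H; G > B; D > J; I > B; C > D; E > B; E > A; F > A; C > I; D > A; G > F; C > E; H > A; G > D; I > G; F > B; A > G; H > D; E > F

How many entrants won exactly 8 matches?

1

Win totals: A 2, B 3, C 9, D 3, E 8, F 5, G 5, H 3, I 7, J 0.
Exactly 8: E — 1 entrant.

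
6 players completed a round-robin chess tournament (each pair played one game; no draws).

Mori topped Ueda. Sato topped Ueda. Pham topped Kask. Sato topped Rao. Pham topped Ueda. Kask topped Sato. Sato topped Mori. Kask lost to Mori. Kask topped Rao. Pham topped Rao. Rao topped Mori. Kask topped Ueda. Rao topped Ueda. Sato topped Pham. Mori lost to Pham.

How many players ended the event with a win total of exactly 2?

2

Win totals: Mori 2, Kask 3, Rao 2, Sato 4, Ueda 0, Pham 4.
Exactly 2: Mori, Rao — 2 players.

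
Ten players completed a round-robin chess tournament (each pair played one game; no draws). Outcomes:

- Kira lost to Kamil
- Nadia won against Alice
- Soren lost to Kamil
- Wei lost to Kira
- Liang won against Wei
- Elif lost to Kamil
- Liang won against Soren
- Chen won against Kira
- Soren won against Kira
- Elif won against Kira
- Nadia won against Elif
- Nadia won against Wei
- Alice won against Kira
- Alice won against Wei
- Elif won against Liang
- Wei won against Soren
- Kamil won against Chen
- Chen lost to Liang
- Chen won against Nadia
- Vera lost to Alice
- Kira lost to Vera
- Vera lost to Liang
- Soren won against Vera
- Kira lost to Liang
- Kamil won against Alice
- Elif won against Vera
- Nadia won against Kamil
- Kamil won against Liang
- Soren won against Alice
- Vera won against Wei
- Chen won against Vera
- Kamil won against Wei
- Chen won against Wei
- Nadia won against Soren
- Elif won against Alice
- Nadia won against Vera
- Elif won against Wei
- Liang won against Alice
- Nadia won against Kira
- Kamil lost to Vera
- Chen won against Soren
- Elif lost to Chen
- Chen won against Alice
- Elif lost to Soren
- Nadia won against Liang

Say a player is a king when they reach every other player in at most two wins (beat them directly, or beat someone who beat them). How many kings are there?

Elif cannot reach Nadia in two steps.
Liang reaches everyone (king).
Vera cannot reach Nadia in two steps.
Wei cannot reach Liang, Kamil, Nadia, Chen in two steps.
Kamil reaches everyone (king).
Nadia reaches everyone (king).
Soren cannot reach Nadia, Chen in two steps.
Alice cannot reach Elif, Liang, Nadia, Chen in two steps.
Kira cannot reach Elif, Liang, Vera, Kamil, Nadia, Alice, Chen in two steps.
Chen reaches everyone (king).
Kings: Liang, Kamil, Nadia, Chen — 4.

4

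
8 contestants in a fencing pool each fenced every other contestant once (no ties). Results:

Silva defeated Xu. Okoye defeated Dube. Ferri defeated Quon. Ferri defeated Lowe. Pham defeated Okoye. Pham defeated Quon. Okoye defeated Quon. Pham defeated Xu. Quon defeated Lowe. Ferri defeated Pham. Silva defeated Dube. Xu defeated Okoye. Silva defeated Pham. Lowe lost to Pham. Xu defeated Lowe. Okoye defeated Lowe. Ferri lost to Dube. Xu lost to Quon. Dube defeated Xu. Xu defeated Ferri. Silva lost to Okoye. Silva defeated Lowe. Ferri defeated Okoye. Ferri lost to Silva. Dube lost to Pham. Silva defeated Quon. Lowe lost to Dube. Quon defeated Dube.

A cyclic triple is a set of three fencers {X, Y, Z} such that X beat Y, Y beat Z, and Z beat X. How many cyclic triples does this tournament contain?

Win totals: Xu 3, Dube 3, Pham 5, Ferri 4, Lowe 0, Silva 6, Okoye 4, Quon 3.
A fencer with w wins dominates both others in C(w,2) triples; summing gives 3 + 3 + 10 + 6 + 0 + 15 + 6 + 3 = 46 transitive triples.
Total triples C(8,3) = 56, so cyclic triples = 56 − 46 = 10.

10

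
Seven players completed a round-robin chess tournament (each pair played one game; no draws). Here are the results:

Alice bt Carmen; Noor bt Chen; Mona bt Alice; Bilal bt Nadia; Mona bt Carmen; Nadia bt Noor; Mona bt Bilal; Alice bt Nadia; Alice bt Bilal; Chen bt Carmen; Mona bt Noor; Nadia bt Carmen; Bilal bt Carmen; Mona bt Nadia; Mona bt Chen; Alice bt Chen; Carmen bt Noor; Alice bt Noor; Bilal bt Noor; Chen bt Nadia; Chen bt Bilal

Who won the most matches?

Mona

Win totals: Nadia 2, Chen 3, Mona 6, Alice 5, Bilal 3, Carmen 1, Noor 1.
Mona leads with 6 wins (next highest: 5).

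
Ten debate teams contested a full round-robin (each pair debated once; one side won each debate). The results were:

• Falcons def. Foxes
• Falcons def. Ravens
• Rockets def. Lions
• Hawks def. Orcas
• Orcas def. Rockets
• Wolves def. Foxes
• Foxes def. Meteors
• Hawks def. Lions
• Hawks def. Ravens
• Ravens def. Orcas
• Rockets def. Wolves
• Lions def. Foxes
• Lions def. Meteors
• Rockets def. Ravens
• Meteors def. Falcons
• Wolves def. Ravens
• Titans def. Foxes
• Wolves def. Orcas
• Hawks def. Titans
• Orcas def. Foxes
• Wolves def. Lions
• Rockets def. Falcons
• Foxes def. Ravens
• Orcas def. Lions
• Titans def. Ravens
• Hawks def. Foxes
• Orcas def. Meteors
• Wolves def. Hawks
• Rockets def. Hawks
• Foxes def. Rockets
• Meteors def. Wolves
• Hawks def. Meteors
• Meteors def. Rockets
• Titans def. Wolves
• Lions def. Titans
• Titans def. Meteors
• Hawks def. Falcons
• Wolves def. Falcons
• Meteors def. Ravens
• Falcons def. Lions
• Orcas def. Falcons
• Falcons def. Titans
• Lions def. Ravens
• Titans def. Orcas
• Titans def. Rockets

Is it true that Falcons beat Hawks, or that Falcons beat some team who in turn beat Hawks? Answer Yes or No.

Falcons did not beat Hawks directly.
Falcons beat Titans, Lions, Ravens, Foxes, but each of them lost to Hawks. No two-step path.

No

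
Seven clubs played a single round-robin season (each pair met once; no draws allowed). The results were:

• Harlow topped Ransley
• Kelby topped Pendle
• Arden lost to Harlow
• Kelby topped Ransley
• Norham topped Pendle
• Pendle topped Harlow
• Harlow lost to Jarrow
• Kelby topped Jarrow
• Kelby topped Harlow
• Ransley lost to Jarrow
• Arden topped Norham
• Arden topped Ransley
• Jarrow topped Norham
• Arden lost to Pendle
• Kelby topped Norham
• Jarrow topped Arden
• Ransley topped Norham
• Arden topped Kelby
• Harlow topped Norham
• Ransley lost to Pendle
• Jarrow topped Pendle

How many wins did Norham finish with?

1

Norham's results: beat Pendle; lost to Jarrow, Arden, Harlow, Kelby, Ransley.
That is 1 win.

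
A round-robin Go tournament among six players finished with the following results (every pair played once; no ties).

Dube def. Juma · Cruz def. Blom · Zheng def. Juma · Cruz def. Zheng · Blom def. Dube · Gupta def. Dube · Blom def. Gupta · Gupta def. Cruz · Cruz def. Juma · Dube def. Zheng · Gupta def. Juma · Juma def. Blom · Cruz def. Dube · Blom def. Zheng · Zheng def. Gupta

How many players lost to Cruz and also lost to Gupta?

Cruz beat: Dube, Blom, Juma, Zheng.
Gupta beat: Cruz, Dube, Juma.
Both beat: Dube, Juma — 2.

2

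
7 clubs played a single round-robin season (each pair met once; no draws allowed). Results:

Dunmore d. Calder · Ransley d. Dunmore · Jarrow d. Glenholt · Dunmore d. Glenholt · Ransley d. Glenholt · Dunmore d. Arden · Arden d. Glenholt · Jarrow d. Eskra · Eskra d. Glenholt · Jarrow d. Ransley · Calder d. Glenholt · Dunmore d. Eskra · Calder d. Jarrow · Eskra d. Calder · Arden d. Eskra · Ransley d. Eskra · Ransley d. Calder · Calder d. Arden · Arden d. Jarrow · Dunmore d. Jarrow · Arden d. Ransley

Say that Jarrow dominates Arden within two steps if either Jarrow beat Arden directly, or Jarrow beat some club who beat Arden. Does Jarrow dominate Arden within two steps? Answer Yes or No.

No

Jarrow did not beat Arden directly.
Jarrow beat Eskra, Ransley, Glenholt, but each of them lost to Arden. No two-step path.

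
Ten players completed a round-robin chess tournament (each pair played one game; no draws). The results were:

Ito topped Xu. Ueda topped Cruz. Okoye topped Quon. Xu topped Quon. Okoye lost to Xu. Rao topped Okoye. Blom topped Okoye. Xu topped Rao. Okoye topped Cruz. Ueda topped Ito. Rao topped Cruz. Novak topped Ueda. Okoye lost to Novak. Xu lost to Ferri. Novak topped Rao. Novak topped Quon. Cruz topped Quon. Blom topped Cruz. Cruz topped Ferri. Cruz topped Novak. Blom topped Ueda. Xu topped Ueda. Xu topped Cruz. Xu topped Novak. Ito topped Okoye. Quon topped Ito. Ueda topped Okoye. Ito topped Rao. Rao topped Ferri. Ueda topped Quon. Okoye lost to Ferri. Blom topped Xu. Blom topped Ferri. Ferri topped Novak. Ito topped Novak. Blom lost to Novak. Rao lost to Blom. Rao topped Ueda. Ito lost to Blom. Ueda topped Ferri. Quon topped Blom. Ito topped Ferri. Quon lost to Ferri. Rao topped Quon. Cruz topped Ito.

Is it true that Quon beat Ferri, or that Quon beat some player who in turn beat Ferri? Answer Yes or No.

Yes

Quon did not beat Ferri directly.
Quon beat Blom, Ito. Of those, Blom beat Ferri.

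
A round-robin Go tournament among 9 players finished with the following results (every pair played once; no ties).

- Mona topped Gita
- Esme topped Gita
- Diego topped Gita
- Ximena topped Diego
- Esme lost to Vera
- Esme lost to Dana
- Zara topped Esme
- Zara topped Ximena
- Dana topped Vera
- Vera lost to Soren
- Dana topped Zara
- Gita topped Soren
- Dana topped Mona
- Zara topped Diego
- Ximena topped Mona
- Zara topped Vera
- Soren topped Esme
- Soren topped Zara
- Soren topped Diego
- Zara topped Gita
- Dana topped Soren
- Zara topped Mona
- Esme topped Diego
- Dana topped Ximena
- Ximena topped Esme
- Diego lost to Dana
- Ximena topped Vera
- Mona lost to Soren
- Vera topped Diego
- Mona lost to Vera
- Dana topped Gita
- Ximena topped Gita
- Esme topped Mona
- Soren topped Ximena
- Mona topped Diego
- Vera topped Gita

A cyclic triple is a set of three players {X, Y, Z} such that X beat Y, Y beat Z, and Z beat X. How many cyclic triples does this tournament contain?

6

Win totals: Gita 1, Zara 6, Dana 8, Esme 3, Ximena 5, Vera 4, Soren 6, Diego 1, Mona 2.
A player with w wins dominates both others in C(w,2) triples; summing gives 0 + 15 + 28 + 3 + 10 + 6 + 15 + 0 + 1 = 78 transitive triples.
Total triples C(9,3) = 84, so cyclic triples = 84 − 78 = 6.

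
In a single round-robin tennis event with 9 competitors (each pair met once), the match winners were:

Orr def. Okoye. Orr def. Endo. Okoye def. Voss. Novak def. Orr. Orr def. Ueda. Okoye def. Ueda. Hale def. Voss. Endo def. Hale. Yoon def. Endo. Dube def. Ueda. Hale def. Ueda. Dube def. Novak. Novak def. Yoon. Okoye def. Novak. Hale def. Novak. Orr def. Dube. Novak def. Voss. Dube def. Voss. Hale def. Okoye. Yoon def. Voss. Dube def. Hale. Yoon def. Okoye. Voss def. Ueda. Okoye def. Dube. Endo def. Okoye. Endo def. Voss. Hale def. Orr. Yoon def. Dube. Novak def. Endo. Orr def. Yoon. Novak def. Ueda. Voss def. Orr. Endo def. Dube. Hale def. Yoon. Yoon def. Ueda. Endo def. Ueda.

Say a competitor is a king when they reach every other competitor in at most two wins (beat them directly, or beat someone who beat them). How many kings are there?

7

Endo reaches everyone (king).
Novak reaches everyone (king).
Okoye reaches everyone (king).
Yoon reaches everyone (king).
Ueda cannot reach Endo, Novak, Okoye, Yoon, Dube, Orr, Hale, Voss in two steps.
Dube reaches everyone (king).
Orr reaches everyone (king).
Hale reaches everyone (king).
Voss cannot reach Novak, Hale in two steps.
Kings: Endo, Novak, Okoye, Yoon, Dube, Orr, Hale — 7.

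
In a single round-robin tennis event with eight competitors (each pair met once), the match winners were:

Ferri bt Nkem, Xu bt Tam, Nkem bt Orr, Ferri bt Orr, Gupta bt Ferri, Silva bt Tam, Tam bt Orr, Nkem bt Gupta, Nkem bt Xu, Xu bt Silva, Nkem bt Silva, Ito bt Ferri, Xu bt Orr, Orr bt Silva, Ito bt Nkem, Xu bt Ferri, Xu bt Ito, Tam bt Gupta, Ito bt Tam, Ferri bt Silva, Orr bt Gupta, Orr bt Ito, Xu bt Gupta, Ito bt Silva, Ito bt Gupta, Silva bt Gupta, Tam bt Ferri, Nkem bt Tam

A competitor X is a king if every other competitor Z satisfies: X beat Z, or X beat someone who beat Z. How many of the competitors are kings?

4

Orr cannot reach Xu in two steps.
Xu reaches everyone (king).
Ferri reaches everyone (king).
Silva cannot reach Xu, Nkem, Ito in two steps.
Tam cannot reach Xu in two steps.
Nkem reaches everyone (king).
Ito reaches everyone (king).
Gupta cannot reach Xu, Tam, Ito in two steps.
Kings: Xu, Ferri, Nkem, Ito — 4.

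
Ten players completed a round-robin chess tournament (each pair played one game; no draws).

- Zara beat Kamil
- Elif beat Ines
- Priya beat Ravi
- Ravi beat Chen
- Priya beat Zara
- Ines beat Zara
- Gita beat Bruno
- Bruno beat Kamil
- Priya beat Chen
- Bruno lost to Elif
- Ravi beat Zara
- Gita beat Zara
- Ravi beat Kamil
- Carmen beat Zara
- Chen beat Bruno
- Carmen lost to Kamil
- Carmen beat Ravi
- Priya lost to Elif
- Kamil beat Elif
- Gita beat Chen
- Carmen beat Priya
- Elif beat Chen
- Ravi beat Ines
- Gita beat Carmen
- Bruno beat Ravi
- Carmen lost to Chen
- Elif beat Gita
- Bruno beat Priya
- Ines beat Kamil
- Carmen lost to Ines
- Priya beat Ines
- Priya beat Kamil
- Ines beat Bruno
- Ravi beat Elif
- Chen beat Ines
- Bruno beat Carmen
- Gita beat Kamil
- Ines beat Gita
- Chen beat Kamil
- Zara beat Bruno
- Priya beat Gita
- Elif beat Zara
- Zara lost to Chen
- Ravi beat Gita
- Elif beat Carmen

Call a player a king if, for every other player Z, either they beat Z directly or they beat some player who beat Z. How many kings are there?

9

Zara cannot reach Ines, Chen, Gita in two steps.
Bruno reaches everyone (king).
Ravi reaches everyone (king).
Ines reaches everyone (king).
Carmen reaches everyone (king).
Elif reaches everyone (king).
Chen reaches everyone (king).
Kamil reaches everyone (king).
Gita reaches everyone (king).
Priya reaches everyone (king).
Kings: Bruno, Ravi, Ines, Carmen, Elif, Chen, Kamil, Gita, Priya — 9.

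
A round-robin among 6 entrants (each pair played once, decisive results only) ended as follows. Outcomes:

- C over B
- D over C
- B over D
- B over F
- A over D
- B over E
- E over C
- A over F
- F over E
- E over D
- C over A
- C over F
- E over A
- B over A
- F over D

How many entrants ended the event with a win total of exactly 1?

Win totals: A 2, B 4, C 3, D 1, E 3, F 2.
Exactly 1: D — 1 entrant.

1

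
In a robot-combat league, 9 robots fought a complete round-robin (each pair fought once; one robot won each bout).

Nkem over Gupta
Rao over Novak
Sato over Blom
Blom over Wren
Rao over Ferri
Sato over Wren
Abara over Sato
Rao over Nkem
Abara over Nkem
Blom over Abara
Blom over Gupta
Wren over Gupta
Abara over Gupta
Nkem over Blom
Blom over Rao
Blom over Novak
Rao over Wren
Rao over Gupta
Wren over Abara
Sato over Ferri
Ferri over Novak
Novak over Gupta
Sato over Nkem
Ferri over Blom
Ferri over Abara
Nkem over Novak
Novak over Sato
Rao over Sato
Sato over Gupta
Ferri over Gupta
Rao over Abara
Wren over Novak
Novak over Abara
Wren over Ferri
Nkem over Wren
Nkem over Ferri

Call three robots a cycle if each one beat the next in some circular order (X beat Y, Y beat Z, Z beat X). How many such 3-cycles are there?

15

Win totals: Gupta 0, Ferri 4, Sato 5, Rao 7, Abara 3, Nkem 5, Blom 5, Wren 4, Novak 3.
A robot with w wins dominates both others in C(w,2) triples; summing gives 0 + 6 + 10 + 21 + 3 + 10 + 10 + 6 + 3 = 69 transitive triples.
Total triples C(9,3) = 84, so cyclic triples = 84 − 69 = 15.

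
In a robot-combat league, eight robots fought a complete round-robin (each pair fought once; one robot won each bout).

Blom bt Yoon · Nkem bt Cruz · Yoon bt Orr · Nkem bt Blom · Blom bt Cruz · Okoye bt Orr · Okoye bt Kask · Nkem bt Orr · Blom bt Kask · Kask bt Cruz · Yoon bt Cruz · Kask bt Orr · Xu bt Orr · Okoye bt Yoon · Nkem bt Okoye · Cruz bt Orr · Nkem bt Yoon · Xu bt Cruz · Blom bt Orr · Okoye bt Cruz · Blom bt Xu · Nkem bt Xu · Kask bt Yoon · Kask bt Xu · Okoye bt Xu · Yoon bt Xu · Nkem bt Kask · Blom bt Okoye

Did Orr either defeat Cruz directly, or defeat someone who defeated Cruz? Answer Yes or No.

Orr did not beat Cruz directly.
Orr beat no one, so there is no intermediate robot.

No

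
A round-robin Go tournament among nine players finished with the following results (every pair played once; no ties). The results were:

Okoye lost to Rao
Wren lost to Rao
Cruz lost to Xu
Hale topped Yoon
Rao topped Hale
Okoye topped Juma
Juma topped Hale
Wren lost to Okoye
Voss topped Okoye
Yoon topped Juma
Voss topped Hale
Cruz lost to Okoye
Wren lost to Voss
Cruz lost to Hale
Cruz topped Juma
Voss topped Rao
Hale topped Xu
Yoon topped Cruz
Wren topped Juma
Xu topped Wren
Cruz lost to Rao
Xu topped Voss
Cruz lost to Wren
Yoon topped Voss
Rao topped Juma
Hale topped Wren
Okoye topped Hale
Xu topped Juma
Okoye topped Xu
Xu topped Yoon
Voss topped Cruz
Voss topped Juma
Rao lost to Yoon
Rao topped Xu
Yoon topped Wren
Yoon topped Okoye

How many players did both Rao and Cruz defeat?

Rao beat: Cruz, Xu, Hale, Okoye, Juma, Wren.
Cruz beat: Juma.
Both beat: Juma — 1.

1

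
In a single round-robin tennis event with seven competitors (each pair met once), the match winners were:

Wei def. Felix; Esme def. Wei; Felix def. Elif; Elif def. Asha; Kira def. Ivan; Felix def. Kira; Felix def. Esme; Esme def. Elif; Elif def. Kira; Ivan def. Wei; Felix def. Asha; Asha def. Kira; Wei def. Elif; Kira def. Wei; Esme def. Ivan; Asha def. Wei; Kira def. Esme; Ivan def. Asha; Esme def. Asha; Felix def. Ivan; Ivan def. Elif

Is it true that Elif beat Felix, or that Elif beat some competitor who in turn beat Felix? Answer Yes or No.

Elif did not beat Felix directly.
Elif beat Kira, Asha, but each of them lost to Felix. No two-step path.

No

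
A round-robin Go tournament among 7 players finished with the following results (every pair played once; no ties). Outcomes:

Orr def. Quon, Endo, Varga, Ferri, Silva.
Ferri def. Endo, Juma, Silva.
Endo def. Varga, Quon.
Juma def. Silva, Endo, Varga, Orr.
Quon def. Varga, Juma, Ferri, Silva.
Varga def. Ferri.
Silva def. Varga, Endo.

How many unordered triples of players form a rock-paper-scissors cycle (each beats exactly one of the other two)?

Win totals: Quon 4, Varga 1, Juma 4, Ferri 3, Silva 2, Endo 2, Orr 5.
A player with w wins dominates both others in C(w,2) triples; summing gives 6 + 0 + 6 + 3 + 1 + 1 + 10 = 27 transitive triples.
Total triples C(7,3) = 35, so cyclic triples = 35 − 27 = 8.

8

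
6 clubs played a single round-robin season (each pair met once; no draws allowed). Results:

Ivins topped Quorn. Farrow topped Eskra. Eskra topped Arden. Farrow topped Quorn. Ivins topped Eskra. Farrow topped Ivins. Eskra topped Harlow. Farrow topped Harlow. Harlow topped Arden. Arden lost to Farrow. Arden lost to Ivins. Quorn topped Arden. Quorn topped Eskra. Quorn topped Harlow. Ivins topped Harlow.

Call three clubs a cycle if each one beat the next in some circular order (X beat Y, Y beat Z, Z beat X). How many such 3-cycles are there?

0

Of the C(6,3) = 20 triples, the cyclic ones are: none.
That is 0.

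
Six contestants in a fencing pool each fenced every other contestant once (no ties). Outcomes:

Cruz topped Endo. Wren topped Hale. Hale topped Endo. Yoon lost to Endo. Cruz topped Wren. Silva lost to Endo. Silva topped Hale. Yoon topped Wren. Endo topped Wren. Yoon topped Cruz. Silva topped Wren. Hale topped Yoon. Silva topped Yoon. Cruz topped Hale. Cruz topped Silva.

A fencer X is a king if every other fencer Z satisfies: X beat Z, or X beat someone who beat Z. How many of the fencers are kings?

5

Silva reaches everyone (king).
Yoon reaches everyone (king).
Hale reaches everyone (king).
Wren cannot reach Silva, Cruz in two steps.
Endo reaches everyone (king).
Cruz reaches everyone (king).
Kings: Silva, Yoon, Hale, Endo, Cruz — 5.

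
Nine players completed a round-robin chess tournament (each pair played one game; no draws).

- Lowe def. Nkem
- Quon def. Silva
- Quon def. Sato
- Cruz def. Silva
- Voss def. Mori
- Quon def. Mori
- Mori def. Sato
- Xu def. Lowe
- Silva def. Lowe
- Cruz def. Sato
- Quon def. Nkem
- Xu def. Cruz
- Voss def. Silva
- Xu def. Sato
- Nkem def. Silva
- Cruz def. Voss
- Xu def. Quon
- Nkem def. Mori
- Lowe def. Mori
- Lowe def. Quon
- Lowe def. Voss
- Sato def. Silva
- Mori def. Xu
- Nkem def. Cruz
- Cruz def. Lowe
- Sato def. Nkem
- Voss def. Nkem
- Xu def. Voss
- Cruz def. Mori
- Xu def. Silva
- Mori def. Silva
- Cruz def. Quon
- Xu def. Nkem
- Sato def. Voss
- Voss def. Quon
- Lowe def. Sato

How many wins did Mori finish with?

Mori's results: beat Xu, Sato, Silva; lost to Cruz, Lowe, Quon, Voss, Nkem.
That is 3 wins.

3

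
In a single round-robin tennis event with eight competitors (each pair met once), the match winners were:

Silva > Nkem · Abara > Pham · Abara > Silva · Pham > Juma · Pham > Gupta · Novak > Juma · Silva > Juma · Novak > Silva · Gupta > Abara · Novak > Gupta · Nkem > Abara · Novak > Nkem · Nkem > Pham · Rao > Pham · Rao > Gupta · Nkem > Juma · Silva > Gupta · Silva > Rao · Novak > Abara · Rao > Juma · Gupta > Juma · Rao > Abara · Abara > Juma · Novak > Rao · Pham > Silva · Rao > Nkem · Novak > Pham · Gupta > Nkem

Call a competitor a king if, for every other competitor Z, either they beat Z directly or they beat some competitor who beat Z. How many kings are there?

1

Abara cannot reach Novak in two steps.
Novak reaches everyone (king).
Pham cannot reach Novak in two steps.
Juma cannot reach Abara, Novak, Pham, Rao, Gupta, Nkem, Silva in two steps.
Rao cannot reach Novak in two steps.
Gupta cannot reach Novak, Rao in two steps.
Nkem cannot reach Novak, Rao in two steps.
Silva cannot reach Novak in two steps.
Kings: Novak — 1.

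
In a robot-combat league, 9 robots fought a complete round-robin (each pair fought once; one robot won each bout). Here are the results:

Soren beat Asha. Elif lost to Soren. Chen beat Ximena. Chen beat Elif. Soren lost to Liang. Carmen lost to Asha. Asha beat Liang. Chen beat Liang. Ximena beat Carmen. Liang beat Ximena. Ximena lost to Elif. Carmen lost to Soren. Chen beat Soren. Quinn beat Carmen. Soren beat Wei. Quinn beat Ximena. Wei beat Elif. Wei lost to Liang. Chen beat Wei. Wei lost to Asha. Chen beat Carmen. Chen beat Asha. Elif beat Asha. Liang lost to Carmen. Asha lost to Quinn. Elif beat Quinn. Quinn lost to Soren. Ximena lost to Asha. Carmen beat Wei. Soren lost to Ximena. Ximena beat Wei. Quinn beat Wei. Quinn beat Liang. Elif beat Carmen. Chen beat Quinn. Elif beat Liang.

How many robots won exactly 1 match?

1

Win totals: Carmen 2, Ximena 3, Liang 3, Asha 4, Wei 1, Soren 5, Chen 8, Quinn 5, Elif 5.
Exactly 1: Wei — 1 robot.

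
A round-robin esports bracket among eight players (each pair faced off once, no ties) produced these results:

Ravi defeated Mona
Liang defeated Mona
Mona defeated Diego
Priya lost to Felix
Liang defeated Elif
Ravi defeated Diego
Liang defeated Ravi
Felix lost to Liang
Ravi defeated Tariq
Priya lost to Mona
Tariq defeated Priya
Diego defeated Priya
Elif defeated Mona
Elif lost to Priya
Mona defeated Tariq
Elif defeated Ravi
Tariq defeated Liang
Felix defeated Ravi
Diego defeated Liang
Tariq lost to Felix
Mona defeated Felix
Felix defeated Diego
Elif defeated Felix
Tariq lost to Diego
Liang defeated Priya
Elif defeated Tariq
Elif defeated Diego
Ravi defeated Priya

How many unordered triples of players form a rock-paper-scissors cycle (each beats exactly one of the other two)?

14

Win totals: Tariq 2, Liang 5, Mona 4, Priya 1, Diego 3, Felix 4, Elif 5, Ravi 4.
A player with w wins dominates both others in C(w,2) triples; summing gives 1 + 10 + 6 + 0 + 3 + 6 + 10 + 6 = 42 transitive triples.
Total triples C(8,3) = 56, so cyclic triples = 56 − 42 = 14.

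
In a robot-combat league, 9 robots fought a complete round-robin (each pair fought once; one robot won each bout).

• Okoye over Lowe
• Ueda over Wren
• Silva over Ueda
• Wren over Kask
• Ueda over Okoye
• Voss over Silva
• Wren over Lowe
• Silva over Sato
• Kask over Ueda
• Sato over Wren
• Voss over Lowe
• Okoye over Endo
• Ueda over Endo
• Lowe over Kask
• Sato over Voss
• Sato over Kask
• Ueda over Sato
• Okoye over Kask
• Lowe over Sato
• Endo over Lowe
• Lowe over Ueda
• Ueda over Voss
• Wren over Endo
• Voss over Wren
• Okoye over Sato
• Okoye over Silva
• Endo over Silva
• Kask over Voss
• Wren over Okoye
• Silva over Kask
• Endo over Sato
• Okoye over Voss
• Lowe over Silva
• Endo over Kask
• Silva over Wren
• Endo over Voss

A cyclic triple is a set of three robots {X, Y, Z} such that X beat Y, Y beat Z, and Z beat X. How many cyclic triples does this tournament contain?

24

Win totals: Endo 5, Ueda 5, Voss 3, Kask 2, Okoye 6, Lowe 4, Sato 3, Silva 4, Wren 4.
A robot with w wins dominates both others in C(w,2) triples; summing gives 10 + 10 + 3 + 1 + 15 + 6 + 3 + 6 + 6 = 60 transitive triples.
Total triples C(9,3) = 84, so cyclic triples = 84 − 60 = 24.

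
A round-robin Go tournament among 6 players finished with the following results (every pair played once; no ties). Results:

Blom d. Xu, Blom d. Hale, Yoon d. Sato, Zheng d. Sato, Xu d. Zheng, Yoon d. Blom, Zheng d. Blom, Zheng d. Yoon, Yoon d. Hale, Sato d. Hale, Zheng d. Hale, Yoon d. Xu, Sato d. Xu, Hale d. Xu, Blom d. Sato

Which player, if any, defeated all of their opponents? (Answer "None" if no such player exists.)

None

Highest win total is Zheng with 4 (out of 5 possible).
Zheng lost to Xu, so no player went undefeated.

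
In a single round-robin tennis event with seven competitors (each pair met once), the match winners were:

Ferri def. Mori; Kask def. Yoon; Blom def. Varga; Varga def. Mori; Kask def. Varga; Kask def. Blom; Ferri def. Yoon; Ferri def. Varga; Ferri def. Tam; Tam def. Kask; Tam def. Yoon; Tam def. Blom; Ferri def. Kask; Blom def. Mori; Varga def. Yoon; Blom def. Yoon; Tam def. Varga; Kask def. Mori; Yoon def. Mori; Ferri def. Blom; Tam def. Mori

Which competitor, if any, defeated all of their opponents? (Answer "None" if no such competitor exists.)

Ferri has 6 wins out of 6 opponents — a perfect record.

Ferri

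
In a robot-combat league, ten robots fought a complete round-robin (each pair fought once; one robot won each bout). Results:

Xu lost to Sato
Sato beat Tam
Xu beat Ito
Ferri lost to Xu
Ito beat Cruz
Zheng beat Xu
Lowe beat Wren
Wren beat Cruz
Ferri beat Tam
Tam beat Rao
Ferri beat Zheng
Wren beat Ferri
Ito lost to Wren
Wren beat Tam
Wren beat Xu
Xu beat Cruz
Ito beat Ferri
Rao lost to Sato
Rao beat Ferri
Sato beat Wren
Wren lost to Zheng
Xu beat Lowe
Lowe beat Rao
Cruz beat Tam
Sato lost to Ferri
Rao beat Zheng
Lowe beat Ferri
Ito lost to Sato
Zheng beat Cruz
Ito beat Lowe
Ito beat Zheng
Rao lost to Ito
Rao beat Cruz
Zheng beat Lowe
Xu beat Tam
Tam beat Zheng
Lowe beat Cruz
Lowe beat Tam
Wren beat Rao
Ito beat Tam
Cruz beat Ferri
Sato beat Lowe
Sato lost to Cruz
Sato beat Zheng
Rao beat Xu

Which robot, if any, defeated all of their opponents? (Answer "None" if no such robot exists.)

None

Highest win total is Sato with 7 (out of 9 possible).
Sato lost to Cruz, Ferri, so no robot went undefeated.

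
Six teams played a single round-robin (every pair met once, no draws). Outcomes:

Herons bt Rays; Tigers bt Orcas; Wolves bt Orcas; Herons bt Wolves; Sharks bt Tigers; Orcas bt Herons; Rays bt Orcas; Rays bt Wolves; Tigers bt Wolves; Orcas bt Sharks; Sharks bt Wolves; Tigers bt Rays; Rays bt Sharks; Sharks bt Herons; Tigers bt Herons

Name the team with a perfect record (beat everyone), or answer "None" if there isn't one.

None

Highest win total is Tigers with 4 (out of 5 possible).
Tigers lost to Sharks, so no team went undefeated.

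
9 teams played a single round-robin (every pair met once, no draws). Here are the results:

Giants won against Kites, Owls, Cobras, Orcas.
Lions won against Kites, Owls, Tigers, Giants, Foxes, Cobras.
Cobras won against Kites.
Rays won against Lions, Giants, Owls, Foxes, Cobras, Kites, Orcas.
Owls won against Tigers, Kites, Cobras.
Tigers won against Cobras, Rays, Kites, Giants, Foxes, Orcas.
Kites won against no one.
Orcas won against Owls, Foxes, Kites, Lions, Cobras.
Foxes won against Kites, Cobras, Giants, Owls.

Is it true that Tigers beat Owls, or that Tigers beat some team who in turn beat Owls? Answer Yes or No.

Tigers did not beat Owls directly.
Tigers beat Foxes, Rays, Orcas, Giants, Cobras, Kites. Of those, Foxes beat Owls.

Yes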